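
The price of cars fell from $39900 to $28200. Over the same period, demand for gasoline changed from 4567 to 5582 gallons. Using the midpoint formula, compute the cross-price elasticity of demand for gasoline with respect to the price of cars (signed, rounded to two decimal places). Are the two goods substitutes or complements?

%ΔQ_{gasoline} = (5582 − 4567)/avg = 1015/5074.5 = 0.200019…
%ΔP_{cars} = (28200 − 39900)/avg = -11700/34050 = -0.343612…
E_cross = (1015/5074.5) / (-11700/34050) = -0.5821…
E_cross < 0 ⇒ the goods are complements.

-0.58; complements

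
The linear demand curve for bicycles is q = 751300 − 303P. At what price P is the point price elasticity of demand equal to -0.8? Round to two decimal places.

1102.02

Ed = −303P/(751300 − 303P). Set this equal to -0.8:
303P = 0.8·(751300 − 303P) ⇒ 303P(1 + 0.8) = 0.8·751300
P = 0.8·751300 / (303·1.8) = 1102.0168…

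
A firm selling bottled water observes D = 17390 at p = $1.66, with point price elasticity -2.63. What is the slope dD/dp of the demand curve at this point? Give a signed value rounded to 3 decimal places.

-27551.627

Ed = (dD/dp)·(p/D) ⇒ dD/dp = Ed·D/p = (-2.63)·17390/1.66 = -27551.62650…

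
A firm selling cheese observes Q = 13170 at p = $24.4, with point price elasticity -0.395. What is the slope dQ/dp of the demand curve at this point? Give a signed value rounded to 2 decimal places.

Ed = (dQ/dp)·(p/Q) ⇒ dQ/dp = Ed·Q/p = (-0.395)·13170/24.4 = -213.2028…

-213.20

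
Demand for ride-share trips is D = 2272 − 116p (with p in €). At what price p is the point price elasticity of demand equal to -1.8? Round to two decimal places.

12.59

Ed = −116p/(2272 − 116p). Set this equal to -1.8:
116p = 1.8·(2272 − 116p) ⇒ 116p(1 + 1.8) = 1.8·2272
p = 1.8·2272 / (116·2.8) = 12.5911…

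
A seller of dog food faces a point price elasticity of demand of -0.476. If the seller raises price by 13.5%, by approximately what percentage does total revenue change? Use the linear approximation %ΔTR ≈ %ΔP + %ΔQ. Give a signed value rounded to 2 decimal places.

+7.07%

%ΔQ ≈ Ed × %ΔP = (-0.476) × (+13.5%) = -6.4260%
%ΔTR ≈ %ΔP + %ΔQ = (+13.5%) + (-6.4260%) = +7.0740%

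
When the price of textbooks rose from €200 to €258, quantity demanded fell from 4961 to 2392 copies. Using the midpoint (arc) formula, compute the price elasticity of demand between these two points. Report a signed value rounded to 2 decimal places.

-2.76

%ΔQ = (2392 − 4961) / [(4961 + 2392)/2] = -2569/3676.5 = -0.698762…
%ΔP = (258 − 200) / [(200 + 258)/2] = 58/229 = 0.253275…
Arc Ed = %ΔQ / %ΔP = (-2569/3676.5) / (58/229) = -2.7589…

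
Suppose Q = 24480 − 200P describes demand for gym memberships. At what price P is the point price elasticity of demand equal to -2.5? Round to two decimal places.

87.43

Ed = −200P/(24480 − 200P). Set this equal to -2.5:
200P = 2.5·(24480 − 200P) ⇒ 200P(1 + 2.5) = 2.5·24480
P = 2.5·24480 / (200·3.5) = 87.4285…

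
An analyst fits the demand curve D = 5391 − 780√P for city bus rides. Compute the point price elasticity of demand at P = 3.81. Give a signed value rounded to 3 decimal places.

dD/dP = −780/(2√P) = -199.803. At P = 3.81, D = 3868.5.
Ed = (dD/dP)·(P/D) = (-199.803) × (3.81/3868.5) = -0.19678…

-0.197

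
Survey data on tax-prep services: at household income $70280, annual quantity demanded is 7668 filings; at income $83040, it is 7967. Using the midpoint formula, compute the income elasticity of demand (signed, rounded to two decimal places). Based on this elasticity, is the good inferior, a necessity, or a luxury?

%ΔQ = (7967 − 7668)/[( 7668 + 7967)/2] = 299/7817.5 = 0.038247…
%ΔIncome = (83040 − 70280)/[( 70280 + 83040)/2] = 12760/76660 = 0.166449…
E_income = (299/7817.5) / (12760/76660) = 0.2297…
0 < E_income < 1 ⇒ normal good, necessity.

0.23; necessity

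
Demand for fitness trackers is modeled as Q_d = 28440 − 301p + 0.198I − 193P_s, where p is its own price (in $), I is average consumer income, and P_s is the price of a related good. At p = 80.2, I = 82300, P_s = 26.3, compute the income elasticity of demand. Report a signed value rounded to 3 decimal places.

1.050

At the given values, Q_d = 28440 − 301(80.2) + 0.198(82300) − 193(26.3) = 15519.3.
∂Q_d/∂I = 0.198.
E = (0.198) × (82300/15519.3) = 1.05000…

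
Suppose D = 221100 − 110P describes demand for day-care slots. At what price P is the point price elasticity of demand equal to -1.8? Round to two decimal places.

1292.14

Ed = −110P/(221100 − 110P). Set this equal to -1.8:
110P = 1.8·(221100 − 110P) ⇒ 110P(1 + 1.8) = 1.8·221100
P = 1.8·221100 / (110·2.8) = 1292.1428…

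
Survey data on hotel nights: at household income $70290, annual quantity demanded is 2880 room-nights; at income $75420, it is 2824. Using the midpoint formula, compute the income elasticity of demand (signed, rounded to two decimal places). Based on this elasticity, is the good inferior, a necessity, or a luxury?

-0.28; inferior

%ΔQ = (2824 − 2880)/[( 2880 + 2824)/2] = -56/2852 = -0.019635…
%ΔIncome = (75420 − 70290)/[( 70290 + 75420)/2] = 5130/72855 = 0.070413…
E_income = (-56/2852) / (5130/72855) = -0.2788…
E_income < 0 ⇒ inferior good.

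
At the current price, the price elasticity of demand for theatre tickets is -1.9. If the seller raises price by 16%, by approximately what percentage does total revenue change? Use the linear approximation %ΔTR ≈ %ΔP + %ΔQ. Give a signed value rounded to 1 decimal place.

-14.4%

%ΔQ ≈ Ed × %ΔP = (-1.9) × (+16%) = -30.4000%
%ΔTR ≈ %ΔP + %ΔQ = (+16%) + (-30.4000%) = -14.4000%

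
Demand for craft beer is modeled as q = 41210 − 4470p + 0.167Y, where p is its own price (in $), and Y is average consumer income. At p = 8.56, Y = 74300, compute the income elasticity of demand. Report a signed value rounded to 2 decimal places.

0.81

At the given values, q = 41210 − 4470(8.56) + 0.167(74300) = 15354.9.
∂q/∂Y = 0.167.
E = (0.167) × (74300/15354.9) = 0.8080…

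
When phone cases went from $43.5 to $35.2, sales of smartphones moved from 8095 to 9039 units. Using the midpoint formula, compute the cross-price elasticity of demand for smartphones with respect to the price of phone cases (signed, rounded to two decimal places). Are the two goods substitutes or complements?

%ΔQ_{smartphones} = (9039 − 8095)/avg = 944/8567 = 0.110190…
%ΔP_{phone cases} = (35.2 − 43.5)/avg = -8.3/39.35 = -0.210927…
E_cross = (944/8567) / (-8.3/39.35) = -0.5224…
E_cross < 0 ⇒ the goods are complements.

-0.52; complements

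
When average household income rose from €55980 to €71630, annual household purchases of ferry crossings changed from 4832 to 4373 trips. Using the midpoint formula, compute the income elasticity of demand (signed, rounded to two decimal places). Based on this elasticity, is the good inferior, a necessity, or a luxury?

-0.41; inferior

%ΔQ = (4373 − 4832)/[( 4832 + 4373)/2] = -459/4602.5 = -0.099728…
%ΔIncome = (71630 − 55980)/[( 55980 + 71630)/2] = 15650/63805 = 0.245278…
E_income = (-459/4602.5) / (15650/63805) = -0.4065…
E_income < 0 ⇒ inferior good.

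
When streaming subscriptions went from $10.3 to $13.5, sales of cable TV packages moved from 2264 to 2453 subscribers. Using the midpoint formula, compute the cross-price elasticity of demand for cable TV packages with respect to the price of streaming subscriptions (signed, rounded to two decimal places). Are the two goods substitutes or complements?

%ΔQ_{cable TV packages} = (2453 − 2264)/avg = 189/2358.5 = 0.080135…
%ΔP_{streaming subscriptions} = (13.5 − 10.3)/avg = 3.2/11.9 = 0.268907…
E_cross = (189/2358.5) / (3.2/11.9) = 0.2980…
E_cross > 0 ⇒ the goods are substitutes.

0.30; substitutes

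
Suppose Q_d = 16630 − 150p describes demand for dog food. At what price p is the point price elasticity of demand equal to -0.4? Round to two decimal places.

Ed = −150p/(16630 − 150p). Set this equal to -0.4:
150p = 0.4·(16630 − 150p) ⇒ 150p(1 + 0.4) = 0.4·16630
p = 0.4·16630 / (150·1.4) = 31.6761…

31.68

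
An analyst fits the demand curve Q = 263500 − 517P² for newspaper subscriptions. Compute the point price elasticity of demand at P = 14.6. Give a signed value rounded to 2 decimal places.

-1.44

dQ/dP = −2·517·P = -15096.4. At P = 14.6, Q = 153296.28.
Ed = (dQ/dP)·(P/Q) = (-15096.4) × (14.6/153296.28) = -1.4377…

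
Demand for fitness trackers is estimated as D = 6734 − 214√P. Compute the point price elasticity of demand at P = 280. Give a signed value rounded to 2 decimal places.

dD/dP = −214/(2√P) = -6.39447. At P = 280, D = 3153.1.
Ed = (dD/dP)·(P/D) = (-6.39447) × (280/3153.1) = -0.5678…

-0.57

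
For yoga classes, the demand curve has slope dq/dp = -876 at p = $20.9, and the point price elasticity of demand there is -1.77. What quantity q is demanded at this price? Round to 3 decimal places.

Ed = (dq/dp)·(p/q) ⇒ q = (dq/dp)·p/Ed = (-876)·20.9/(-1.77) = 10343.72881…

10343.729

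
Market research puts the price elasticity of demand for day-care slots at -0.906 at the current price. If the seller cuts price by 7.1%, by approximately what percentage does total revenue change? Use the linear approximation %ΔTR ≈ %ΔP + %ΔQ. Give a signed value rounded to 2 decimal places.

-0.67%

%ΔQ ≈ Ed × %ΔP = (-0.906) × (-7.1%) = +6.4326%
%ΔTR ≈ %ΔP + %ΔQ = (-7.1%) + (+6.4326%) = -0.6674%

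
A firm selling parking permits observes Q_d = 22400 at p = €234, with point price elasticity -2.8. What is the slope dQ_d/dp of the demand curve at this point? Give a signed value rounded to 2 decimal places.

Ed = (dQ_d/dp)·(p/Q_d) ⇒ dQ_d/dp = Ed·Q_d/p = (-2.8)·22400/234 = -268.0341…

-268.03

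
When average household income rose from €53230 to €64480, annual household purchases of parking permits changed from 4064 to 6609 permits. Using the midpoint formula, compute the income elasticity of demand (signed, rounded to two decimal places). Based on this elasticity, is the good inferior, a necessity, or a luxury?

%ΔQ = (6609 − 4064)/[( 4064 + 6609)/2] = 2545/5336.5 = 0.476904…
%ΔIncome = (64480 − 53230)/[( 53230 + 64480)/2] = 11250/58855 = 0.191147…
E_income = (2545/5336.5) / (11250/58855) = 2.4949…
E_income > 1 ⇒ normal good, luxury.

2.49; luxury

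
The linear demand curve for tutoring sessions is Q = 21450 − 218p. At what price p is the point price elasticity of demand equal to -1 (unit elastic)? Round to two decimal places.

Ed = −218p/(21450 − 218p). Set this equal to -1:
218p = 1·(21450 − 218p) ⇒ 218p(1 + 1) = 1·21450
p = 1·21450 / (218·2) = 49.1972…

49.20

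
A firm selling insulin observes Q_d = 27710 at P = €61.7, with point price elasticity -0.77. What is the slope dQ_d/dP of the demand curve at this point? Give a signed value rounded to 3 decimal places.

Ed = (dQ_d/dP)·(P/Q_d) ⇒ dQ_d/dP = Ed·Q_d/P = (-0.77)·27710/61.7 = -345.81361…

-345.814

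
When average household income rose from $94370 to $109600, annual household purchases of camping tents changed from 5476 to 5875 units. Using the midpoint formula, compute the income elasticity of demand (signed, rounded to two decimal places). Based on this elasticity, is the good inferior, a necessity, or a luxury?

%ΔQ = (5875 − 5476)/[( 5476 + 5875)/2] = 399/5675.5 = 0.070302…
%ΔIncome = (109600 − 94370)/[( 94370 + 109600)/2] = 15230/101985 = 0.149335…
E_income = (399/5675.5) / (15230/101985) = 0.4707…
0 < E_income < 1 ⇒ normal good, necessity.

0.47; necessity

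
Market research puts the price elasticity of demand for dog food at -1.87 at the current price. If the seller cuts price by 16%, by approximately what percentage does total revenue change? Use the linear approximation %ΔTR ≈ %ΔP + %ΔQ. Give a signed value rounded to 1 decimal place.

+13.9%

%ΔQ ≈ Ed × %ΔP = (-1.87) × (-16%) = +29.9200%
%ΔTR ≈ %ΔP + %ΔQ = (-16%) + (+29.9200%) = +13.9200%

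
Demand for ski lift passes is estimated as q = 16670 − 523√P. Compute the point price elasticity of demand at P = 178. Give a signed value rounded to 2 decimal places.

-0.36

dq/dP = −523/(2√P) = -19.6003. At P = 178, q = 9692.31.
Ed = (dq/dP)·(P/q) = (-19.6003) × (178/9692.31) = -0.3599…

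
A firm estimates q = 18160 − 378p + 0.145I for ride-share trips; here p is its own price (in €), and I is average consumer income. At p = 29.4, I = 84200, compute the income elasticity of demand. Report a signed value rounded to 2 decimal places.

At the given values, q = 18160 − 378(29.4) + 0.145(84200) = 19255.8.
∂q/∂I = 0.145.
E = (0.145) × (84200/19255.8) = 0.6340…

0.63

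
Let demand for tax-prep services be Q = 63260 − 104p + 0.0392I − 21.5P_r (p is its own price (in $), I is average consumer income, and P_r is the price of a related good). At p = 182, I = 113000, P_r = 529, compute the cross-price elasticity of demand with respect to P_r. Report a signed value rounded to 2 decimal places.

-0.30

At the given values, Q = 63260 − 104(182) + 0.0392(113000) − 21.5(529) = 37388.1.
∂Q/∂P_r = -21.5.
E = (-21.5) × (529/37388.1) = -0.3042…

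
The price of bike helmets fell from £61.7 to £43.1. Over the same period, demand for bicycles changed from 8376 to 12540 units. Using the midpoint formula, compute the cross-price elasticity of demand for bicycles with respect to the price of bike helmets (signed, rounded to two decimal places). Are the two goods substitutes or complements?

%ΔQ_{bicycles} = (12540 − 8376)/avg = 4164/10458 = 0.398164…
%ΔP_{bike helmets} = (43.1 − 61.7)/avg = -18.6/52.4 = -0.354961…
E_cross = (4164/10458) / (-18.6/52.4) = -1.1217…
E_cross < 0 ⇒ the goods are complements.

-1.12; complements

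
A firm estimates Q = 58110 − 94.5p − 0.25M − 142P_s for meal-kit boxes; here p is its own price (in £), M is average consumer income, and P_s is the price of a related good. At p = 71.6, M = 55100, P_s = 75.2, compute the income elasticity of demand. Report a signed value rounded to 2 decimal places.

-0.51

At the given values, Q = 58110 − 94.5(71.6) − 0.25(55100) − 142(75.2) = 26890.4.
∂Q/∂M = -0.25.
E = (-0.25) × (55100/26890.4) = -0.5122…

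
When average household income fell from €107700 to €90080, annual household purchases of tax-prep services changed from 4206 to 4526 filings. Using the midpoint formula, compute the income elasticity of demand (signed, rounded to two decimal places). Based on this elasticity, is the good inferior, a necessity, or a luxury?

-0.41; inferior

%ΔQ = (4526 − 4206)/[( 4206 + 4526)/2] = 320/4366 = 0.073293…
%ΔIncome = (90080 − 107700)/[( 107700 + 90080)/2] = -17620/98890 = -0.178177…
E_income = (320/4366) / (-17620/98890) = -0.4113…
E_income < 0 ⇒ inferior good.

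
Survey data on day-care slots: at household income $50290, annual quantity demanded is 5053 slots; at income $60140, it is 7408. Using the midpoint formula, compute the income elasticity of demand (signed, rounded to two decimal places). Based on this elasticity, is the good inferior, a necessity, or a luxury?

%ΔQ = (7408 − 5053)/[( 5053 + 7408)/2] = 2355/6230.5 = 0.377979…
%ΔIncome = (60140 − 50290)/[( 50290 + 60140)/2] = 9850/55215 = 0.178393…
E_income = (2355/6230.5) / (9850/55215) = 2.1187…
E_income > 1 ⇒ normal good, luxury.

2.12; luxury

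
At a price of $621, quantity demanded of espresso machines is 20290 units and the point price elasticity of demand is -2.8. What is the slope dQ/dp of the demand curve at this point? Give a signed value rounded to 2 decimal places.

-91.48

Ed = (dQ/dp)·(p/Q) ⇒ dQ/dp = Ed·Q/p = (-2.8)·20290/621 = -91.4847…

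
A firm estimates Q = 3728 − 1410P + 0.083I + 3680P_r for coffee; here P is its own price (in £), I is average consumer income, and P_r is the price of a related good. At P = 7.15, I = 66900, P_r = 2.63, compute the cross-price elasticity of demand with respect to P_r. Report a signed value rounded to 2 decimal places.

At the given values, Q = 3728 − 1410(7.15) + 0.083(66900) + 3680(2.63) = 8877.6.
∂Q/∂P_r = 3680.
E = (3680) × (2.63/8877.6) = 1.0902…

1.09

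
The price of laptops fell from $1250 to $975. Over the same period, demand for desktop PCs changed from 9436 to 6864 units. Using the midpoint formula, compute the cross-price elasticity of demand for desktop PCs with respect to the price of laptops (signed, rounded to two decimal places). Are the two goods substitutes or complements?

%ΔQ_{desktop PCs} = (6864 − 9436)/avg = -2572/8150 = -0.315582…
%ΔP_{laptops} = (975 − 1250)/avg = -275/1112.5 = -0.247191…
E_cross = (-2572/8150) / (-275/1112.5) = 1.2766…
E_cross > 0 ⇒ the goods are substitutes.

1.28; substitutes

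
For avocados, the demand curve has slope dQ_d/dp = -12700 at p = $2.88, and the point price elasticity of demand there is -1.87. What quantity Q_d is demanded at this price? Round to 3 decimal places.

Ed = (dQ_d/dp)·(p/Q_d) ⇒ Q_d = (dQ_d/dp)·p/Ed = (-12700)·2.88/(-1.87) = 19559.35828…

19559.358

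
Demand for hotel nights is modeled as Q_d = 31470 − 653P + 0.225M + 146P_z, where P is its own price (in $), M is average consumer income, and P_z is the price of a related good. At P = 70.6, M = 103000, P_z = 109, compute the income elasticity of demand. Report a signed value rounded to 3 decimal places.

At the given values, Q_d = 31470 − 653(70.6) + 0.225(103000) + 146(109) = 24457.2.
∂Q_d/∂M = 0.225.
E = (0.225) × (103000/24457.2) = 0.94757…

0.948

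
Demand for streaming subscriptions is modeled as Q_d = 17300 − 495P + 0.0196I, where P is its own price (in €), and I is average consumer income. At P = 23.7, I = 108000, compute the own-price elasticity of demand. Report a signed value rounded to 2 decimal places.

-1.53

At the given values, Q_d = 17300 − 495(23.7) + 0.0196(108000) = 7685.3.
∂Q_d/∂P = −495.
E = (-495) × (23.7/7685.3) = -1.5264…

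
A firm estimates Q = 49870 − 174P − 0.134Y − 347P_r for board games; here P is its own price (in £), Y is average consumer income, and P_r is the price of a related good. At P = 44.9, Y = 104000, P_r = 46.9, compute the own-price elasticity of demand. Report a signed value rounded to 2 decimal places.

At the given values, Q = 49870 − 174(44.9) − 0.134(104000) − 347(46.9) = 11847.1.
∂Q/∂P = −174.
E = (-174) × (44.9/11847.1) = -0.6594…

-0.66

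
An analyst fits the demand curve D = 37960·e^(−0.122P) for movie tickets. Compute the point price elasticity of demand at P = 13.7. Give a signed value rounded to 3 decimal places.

dD/dP = −0.122·D = -870.575. At P = 13.7, D = 7135.86.
Ed = (dD/dP)·(P/D) = (-870.575) × (13.7/7135.86) = -1.6714

-1.671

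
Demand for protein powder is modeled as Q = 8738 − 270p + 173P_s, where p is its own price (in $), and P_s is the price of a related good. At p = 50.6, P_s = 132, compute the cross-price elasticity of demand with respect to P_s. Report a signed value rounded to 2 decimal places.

1.27

At the given values, Q = 8738 − 270(50.6) + 173(132) = 17912.
∂Q/∂P_s = 173.
E = (173) × (132/17912) = 1.2748…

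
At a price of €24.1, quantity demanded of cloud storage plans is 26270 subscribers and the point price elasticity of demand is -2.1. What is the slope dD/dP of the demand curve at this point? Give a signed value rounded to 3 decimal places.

Ed = (dD/dP)·(P/D) ⇒ dD/dP = Ed·D/P = (-2.1)·26270/24.1 = -2289.08713…

-2289.087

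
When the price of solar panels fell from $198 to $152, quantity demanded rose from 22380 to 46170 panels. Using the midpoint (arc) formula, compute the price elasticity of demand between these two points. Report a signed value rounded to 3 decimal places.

-2.641

%ΔQ = (46170 − 22380) / [(22380 + 46170)/2] = 23790/34275 = 0.694091…
%ΔP = (152 − 198) / [(198 + 152)/2] = -46/175 = -0.262857…
Arc Ed = %ΔQ / %ΔP = (23790/34275) / (-46/175) = -2.64056…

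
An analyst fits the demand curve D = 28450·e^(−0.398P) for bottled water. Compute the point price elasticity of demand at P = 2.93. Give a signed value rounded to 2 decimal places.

dD/dP = −0.398·D = -3527.91. At P = 2.93, D = 8864.09.
Ed = (dD/dP)·(P/D) = (-3527.91) × (2.93/8864.09) = -1.1661…

-1.17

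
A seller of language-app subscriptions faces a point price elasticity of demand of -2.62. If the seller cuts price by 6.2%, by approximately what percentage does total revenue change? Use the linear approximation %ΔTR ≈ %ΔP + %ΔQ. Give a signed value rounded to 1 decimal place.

+10.0%

%ΔQ ≈ Ed × %ΔP = (-2.62) × (-6.2%) = +16.2440%
%ΔTR ≈ %ΔP + %ΔQ = (-6.2%) + (+16.2440%) = +10.0440%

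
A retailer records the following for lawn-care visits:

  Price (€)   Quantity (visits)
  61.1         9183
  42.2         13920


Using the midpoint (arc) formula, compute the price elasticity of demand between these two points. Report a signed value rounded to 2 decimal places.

-1.12

%ΔQ = (13920 − 9183) / [(9183 + 13920)/2] = 4737/11551.5 = 0.410076…
%ΔP = (42.2 − 61.1) / [(61.1 + 42.2)/2] = -18.9/51.65 = -0.365924…
Arc Ed = %ΔQ / %ΔP = (4737/11551.5) / (-18.9/51.65) = -1.1206…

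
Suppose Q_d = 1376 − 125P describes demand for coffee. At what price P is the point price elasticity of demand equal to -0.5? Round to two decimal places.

3.67

Ed = −125P/(1376 − 125P). Set this equal to -0.5:
125P = 0.5·(1376 − 125P) ⇒ 125P(1 + 0.5) = 0.5·1376
P = 0.5·1376 / (125·1.5) = 3.6693…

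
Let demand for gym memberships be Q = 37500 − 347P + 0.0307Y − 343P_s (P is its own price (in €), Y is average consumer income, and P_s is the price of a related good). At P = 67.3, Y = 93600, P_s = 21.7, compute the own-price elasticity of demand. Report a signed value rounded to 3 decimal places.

-2.438

At the given values, Q = 37500 − 347(67.3) + 0.0307(93600) − 343(21.7) = 9577.32.
∂Q/∂P = −347.
E = (-347) × (67.3/9577.32) = -2.43837…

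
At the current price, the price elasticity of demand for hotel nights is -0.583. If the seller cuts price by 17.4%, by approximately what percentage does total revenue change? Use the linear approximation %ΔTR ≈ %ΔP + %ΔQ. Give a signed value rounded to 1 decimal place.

-7.3%

%ΔQ ≈ Ed × %ΔP = (-0.583) × (-17.4%) = +10.1442%
%ΔTR ≈ %ΔP + %ΔQ = (-17.4%) + (+10.1442%) = -7.2558%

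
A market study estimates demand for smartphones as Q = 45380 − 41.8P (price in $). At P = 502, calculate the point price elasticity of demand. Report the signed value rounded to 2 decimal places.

-0.86

dQ/dP = −41.8. At P = 502, Q = 45380 − 41.8(502) = 24396.4.
Ed = (dQ/dP)·(P/Q) = −41.8 × (502/24396.4) = -0.8601…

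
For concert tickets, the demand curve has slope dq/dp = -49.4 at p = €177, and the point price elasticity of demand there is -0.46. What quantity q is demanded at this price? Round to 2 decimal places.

Ed = (dq/dp)·(p/q) ⇒ q = (dq/dp)·p/Ed = (-49.4)·177/(-0.46) = 19008.2608…

19008.26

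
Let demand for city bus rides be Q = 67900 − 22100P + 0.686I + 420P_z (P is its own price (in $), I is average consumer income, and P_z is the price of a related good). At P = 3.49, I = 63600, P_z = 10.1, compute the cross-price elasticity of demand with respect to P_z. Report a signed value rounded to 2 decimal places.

0.11

At the given values, Q = 67900 − 22100(3.49) + 0.686(63600) + 420(10.1) = 38642.6.
∂Q/∂P_z = 420.
E = (420) × (10.1/38642.6) = 0.1097…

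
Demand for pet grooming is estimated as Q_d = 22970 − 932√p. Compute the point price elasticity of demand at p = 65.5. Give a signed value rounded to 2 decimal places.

dQ_d/dp = −932/(2√p) = -57.5792. At p = 65.5, Q_d = 15427.1.
Ed = (dQ_d/dp)·(p/Q_d) = (-57.5792) × (65.5/15427.1) = -0.2444…

-0.24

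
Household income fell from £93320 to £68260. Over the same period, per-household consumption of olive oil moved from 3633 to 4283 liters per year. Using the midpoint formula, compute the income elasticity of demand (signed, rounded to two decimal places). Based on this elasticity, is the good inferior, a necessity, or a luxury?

-0.53; inferior

%ΔQ = (4283 − 3633)/[( 3633 + 4283)/2] = 650/3958 = 0.164224…
%ΔIncome = (68260 − 93320)/[( 93320 + 68260)/2] = -25060/80790 = -0.310186…
E_income = (650/3958) / (-25060/80790) = -0.5294…
E_income < 0 ⇒ inferior good.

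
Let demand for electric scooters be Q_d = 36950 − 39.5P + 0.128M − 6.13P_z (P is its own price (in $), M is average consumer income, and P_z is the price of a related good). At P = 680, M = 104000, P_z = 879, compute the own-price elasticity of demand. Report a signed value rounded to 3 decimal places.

-1.491

At the given values, Q_d = 36950 − 39.5(680) + 0.128(104000) − 6.13(879) = 18013.73.
∂Q_d/∂P = −39.5.
E = (-39.5) × (680/18013.73) = -1.49108…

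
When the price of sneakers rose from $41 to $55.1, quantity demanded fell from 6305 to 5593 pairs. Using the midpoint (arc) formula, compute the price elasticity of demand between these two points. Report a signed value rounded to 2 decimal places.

-0.41

%ΔQ = (5593 − 6305) / [(6305 + 5593)/2] = -712/5949 = -0.119683…
%ΔP = (55.1 − 41) / [(41 + 55.1)/2] = 14.1/48.05 = 0.293444…
Arc Ed = %ΔQ / %ΔP = (-712/5949) / (14.1/48.05) = -0.4078…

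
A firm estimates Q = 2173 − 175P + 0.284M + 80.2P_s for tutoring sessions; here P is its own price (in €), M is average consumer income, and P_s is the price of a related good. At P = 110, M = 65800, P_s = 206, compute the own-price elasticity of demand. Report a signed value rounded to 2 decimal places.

-1.06

At the given values, Q = 2173 − 175(110) + 0.284(65800) + 80.2(206) = 18131.4.
∂Q/∂P = −175.
E = (-175) × (110/18131.4) = -1.0616…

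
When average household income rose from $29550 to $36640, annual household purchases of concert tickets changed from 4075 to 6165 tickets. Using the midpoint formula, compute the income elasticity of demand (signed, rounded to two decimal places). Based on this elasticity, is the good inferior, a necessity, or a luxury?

1.91; luxury

%ΔQ = (6165 − 4075)/[( 4075 + 6165)/2] = 2090/5120 = 0.408203…
%ΔIncome = (36640 − 29550)/[( 29550 + 36640)/2] = 7090/33095 = 0.214231…
E_income = (2090/5120) / (7090/33095) = 1.9054…
E_income > 1 ⇒ normal good, luxury.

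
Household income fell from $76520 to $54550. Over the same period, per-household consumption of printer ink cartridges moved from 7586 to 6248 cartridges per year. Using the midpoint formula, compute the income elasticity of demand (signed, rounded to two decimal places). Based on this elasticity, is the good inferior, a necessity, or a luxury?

%ΔQ = (6248 − 7586)/[( 7586 + 6248)/2] = -1338/6917 = -0.193436…
%ΔIncome = (54550 − 76520)/[( 76520 + 54550)/2] = -21970/65535 = -0.335240…
E_income = (-1338/6917) / (-21970/65535) = 0.5770…
0 < E_income < 1 ⇒ normal good, necessity.

0.58; necessity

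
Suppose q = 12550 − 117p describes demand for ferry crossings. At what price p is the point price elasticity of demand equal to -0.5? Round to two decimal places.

Ed = −117p/(12550 − 117p). Set this equal to -0.5:
117p = 0.5·(12550 − 117p) ⇒ 117p(1 + 0.5) = 0.5·12550
p = 0.5·12550 / (117·1.5) = 35.7549…

35.75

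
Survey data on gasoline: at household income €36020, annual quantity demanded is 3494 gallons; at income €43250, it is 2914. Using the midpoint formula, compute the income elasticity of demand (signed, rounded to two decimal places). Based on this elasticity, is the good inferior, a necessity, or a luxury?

%ΔQ = (2914 − 3494)/[( 3494 + 2914)/2] = -580/3204 = -0.181023…
%ΔIncome = (43250 − 36020)/[( 36020 + 43250)/2] = 7230/39635 = 0.182414…
E_income = (-580/3204) / (7230/39635) = -0.9923…
E_income < 0 ⇒ inferior good.

-0.99; inferior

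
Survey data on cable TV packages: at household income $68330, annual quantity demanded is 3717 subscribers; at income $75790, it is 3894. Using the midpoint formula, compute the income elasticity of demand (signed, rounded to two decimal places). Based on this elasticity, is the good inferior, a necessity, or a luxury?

%ΔQ = (3894 − 3717)/[( 3717 + 3894)/2] = 177/3805.5 = 0.046511…
%ΔIncome = (75790 − 68330)/[( 68330 + 75790)/2] = 7460/72060 = 0.103524…
E_income = (177/3805.5) / (7460/72060) = 0.4492…
0 < E_income < 1 ⇒ normal good, necessity.

0.45; necessity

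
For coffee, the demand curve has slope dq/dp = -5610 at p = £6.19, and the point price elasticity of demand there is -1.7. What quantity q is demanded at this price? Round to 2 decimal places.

Ed = (dq/dp)·(p/q) ⇒ q = (dq/dp)·p/Ed = (-5610)·6.19/(-1.7) = 20427

20427.00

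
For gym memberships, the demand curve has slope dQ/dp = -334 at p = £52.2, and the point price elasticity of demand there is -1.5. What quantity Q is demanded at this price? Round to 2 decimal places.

Ed = (dQ/dp)·(p/Q) ⇒ Q = (dQ/dp)·p/Ed = (-334)·52.2/(-1.5) = 11623.2

11623.20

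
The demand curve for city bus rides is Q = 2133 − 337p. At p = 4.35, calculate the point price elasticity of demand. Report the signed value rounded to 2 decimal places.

-2.20

dQ/dp = −337. At p = 4.35, Q = 2133 − 337(4.35) = 667.05.
Ed = (dQ/dp)·(p/Q) = −337 × (4.35/667.05) = -2.1976…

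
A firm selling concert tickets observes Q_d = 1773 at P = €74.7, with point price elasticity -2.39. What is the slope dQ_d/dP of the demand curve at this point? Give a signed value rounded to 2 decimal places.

Ed = (dQ_d/dP)·(P/Q_d) ⇒ dQ_d/dP = Ed·Q_d/P = (-2.39)·1773/74.7 = -56.7265…

-56.73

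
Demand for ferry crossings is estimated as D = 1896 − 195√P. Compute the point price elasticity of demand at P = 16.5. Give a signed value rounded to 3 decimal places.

-0.359

dD/dP = −195/(2√P) = -24.0028. At P = 16.5, D = 1103.91.
Ed = (dD/dP)·(P/D) = (-24.0028) × (16.5/1103.91) = -0.35876…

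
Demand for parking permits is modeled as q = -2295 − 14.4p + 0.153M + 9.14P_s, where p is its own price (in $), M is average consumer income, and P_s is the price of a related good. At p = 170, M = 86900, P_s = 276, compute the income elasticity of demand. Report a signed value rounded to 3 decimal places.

1.200

At the given values, q = -2295 − 14.4(170) + 0.153(86900) + 9.14(276) = 11075.34.
∂q/∂M = 0.153.
E = (0.153) × (86900/11075.34) = 1.20047…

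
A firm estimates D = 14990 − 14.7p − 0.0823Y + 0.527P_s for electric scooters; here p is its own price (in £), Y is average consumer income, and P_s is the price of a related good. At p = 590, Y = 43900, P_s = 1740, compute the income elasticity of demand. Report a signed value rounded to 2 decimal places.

At the given values, D = 14990 − 14.7(590) − 0.0823(43900) + 0.527(1740) = 3621.01.
∂D/∂Y = -0.0823.
E = (-0.0823) × (43900/3621.01) = -0.9977…

-1.00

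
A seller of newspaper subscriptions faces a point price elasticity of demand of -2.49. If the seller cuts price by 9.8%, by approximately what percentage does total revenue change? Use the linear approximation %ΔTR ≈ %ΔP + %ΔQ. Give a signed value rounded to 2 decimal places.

%ΔQ ≈ Ed × %ΔP = (-2.49) × (-9.8%) = +24.4020%
%ΔTR ≈ %ΔP + %ΔQ = (-9.8%) + (+24.4020%) = +14.6020%

+14.60%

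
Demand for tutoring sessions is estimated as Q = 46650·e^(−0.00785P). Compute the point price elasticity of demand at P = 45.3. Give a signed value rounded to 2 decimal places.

dQ/dP = −0.00785·Q = -256.616. At P = 45.3, Q = 32690.
Ed = (dQ/dP)·(P/Q) = (-256.616) × (45.3/32690) = -0.3556…

-0.36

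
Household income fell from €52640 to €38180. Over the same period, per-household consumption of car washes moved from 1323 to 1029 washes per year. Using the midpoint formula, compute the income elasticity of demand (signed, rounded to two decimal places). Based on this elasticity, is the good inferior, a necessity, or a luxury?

%ΔQ = (1029 − 1323)/[( 1323 + 1029)/2] = -294/1176 = -0.25
%ΔIncome = (38180 − 52640)/[( 52640 + 38180)/2] = -14460/45410 = -0.318432…
E_income = (-294/1176) / (-14460/45410) = 0.7850…
0 < E_income < 1 ⇒ normal good, necessity.

0.79; necessity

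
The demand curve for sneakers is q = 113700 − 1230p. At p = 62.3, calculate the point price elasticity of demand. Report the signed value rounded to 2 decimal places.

dq/dp = −1230. At p = 62.3, q = 113700 − 1230(62.3) = 37071.
Ed = (dq/dp)·(p/q) = −1230 × (62.3/37071) = -2.0670…

-2.07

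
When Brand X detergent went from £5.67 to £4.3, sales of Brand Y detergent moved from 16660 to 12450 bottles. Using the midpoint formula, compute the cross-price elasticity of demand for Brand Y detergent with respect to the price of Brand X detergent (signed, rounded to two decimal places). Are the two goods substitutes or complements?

1.05; substitutes

%ΔQ_{Brand Y detergent} = (12450 − 16660)/avg = -4210/14555 = -0.289247…
%ΔP_{Brand X detergent} = (4.3 − 5.67)/avg = -1.37/4.985 = -0.274824…
E_cross = (-4210/14555) / (-1.37/4.985) = 1.0524…
E_cross > 0 ⇒ the goods are substitutes.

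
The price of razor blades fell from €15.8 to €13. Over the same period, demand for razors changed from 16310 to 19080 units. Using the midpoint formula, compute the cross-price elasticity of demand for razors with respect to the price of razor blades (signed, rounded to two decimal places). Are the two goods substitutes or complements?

%ΔQ_{razors} = (19080 − 16310)/avg = 2770/17695 = 0.156541…
%ΔP_{razor blades} = (13 − 15.8)/avg = -2.8/14.4 = -0.194444…
E_cross = (2770/17695) / (-2.8/14.4) = -0.8050…
E_cross < 0 ⇒ the goods are complements.

-0.81; complements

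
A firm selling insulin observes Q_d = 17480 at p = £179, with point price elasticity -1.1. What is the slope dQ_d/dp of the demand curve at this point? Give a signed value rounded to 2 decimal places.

Ed = (dQ_d/dp)·(p/Q_d) ⇒ dQ_d/dp = Ed·Q_d/p = (-1.1)·17480/179 = -107.4189…

-107.42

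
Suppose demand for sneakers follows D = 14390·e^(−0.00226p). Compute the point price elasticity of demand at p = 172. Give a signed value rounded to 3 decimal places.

-0.389

dD/dp = −0.00226·D = -22.047. At p = 172, D = 9755.33.
Ed = (dD/dp)·(p/D) = (-22.047) × (172/9755.33) = -0.38872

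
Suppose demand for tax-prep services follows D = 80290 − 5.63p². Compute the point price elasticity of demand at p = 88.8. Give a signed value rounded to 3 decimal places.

-2.474

dD/dp = −2·5.63·p = -999.888. At p = 88.8, D = 35894.9728.
Ed = (dD/dp)·(p/D) = (-999.888) × (88.8/35894.9728) = -2.47360…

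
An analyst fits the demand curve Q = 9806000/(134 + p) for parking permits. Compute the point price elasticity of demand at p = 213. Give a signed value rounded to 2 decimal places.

-0.61

dQ/dp = −9806000/(134 + p)² = -81.4391. At p = 213, Q = 28259.4.
Ed = (dQ/dp)·(p/Q) = (-81.4391) × (213/28259.4) = -0.6138…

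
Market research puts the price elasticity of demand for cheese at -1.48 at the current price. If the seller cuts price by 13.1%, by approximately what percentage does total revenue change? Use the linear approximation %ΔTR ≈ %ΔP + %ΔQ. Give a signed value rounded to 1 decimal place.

+6.3%

%ΔQ ≈ Ed × %ΔP = (-1.48) × (-13.1%) = +19.3880%
%ΔTR ≈ %ΔP + %ΔQ = (-13.1%) + (+19.3880%) = +6.2880%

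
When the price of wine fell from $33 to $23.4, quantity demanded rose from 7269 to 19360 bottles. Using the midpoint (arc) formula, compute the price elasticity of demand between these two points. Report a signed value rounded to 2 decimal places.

%ΔQ = (19360 − 7269) / [(7269 + 19360)/2] = 12091/13314.5 = 0.908107…
%ΔP = (23.4 − 33) / [(33 + 23.4)/2] = -9.6/28.2 = -0.340425…
Arc Ed = %ΔQ / %ΔP = (12091/13314.5) / (-9.6/28.2) = -2.6675…

-2.67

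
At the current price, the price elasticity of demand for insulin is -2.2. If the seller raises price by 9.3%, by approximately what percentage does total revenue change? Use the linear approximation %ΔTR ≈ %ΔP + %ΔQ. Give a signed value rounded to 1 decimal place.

%ΔQ ≈ Ed × %ΔP = (-2.2) × (+9.3%) = -20.4600%
%ΔTR ≈ %ΔP + %ΔQ = (+9.3%) + (-20.4600%) = -11.1600%

-11.2%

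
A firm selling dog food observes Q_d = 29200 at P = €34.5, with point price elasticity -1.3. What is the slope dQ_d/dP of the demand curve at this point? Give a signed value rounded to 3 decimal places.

Ed = (dQ_d/dP)·(P/Q_d) ⇒ dQ_d/dP = Ed·Q_d/P = (-1.3)·29200/34.5 = -1100.28985…

-1100.290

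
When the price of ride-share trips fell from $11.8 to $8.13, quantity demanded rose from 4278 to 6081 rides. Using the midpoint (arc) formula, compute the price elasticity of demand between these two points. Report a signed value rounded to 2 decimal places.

-0.95

%ΔQ = (6081 − 4278) / [(4278 + 6081)/2] = 1803/5179.5 = 0.348103…
%ΔP = (8.13 − 11.8) / [(11.8 + 8.13)/2] = -3.67/9.965 = -0.368289…
Arc Ed = %ΔQ / %ΔP = (1803/5179.5) / (-3.67/9.965) = -0.9451…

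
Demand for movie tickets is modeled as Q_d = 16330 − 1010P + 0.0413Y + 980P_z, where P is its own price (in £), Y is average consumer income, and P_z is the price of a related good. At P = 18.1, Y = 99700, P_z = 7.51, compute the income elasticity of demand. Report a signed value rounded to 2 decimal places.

At the given values, Q_d = 16330 − 1010(18.1) + 0.0413(99700) + 980(7.51) = 9526.41.
∂Q_d/∂Y = 0.0413.
E = (0.0413) × (99700/9526.41) = 0.4322…

0.43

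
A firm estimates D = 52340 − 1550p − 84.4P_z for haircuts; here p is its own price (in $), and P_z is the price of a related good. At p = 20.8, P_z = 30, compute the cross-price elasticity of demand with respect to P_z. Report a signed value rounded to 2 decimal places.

At the given values, D = 52340 − 1550(20.8) − 84.4(30) = 17568.
∂D/∂P_z = -84.4.
E = (-84.4) × (30/17568) = -0.1441…

-0.14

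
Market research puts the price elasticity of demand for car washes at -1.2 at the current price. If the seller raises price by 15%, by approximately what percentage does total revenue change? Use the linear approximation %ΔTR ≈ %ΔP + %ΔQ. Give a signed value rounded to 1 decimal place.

-3.0%

%ΔQ ≈ Ed × %ΔP = (-1.2) × (+15%) = -18.0000%
%ΔTR ≈ %ΔP + %ΔQ = (+15%) + (-18.0000%) = -3.0000%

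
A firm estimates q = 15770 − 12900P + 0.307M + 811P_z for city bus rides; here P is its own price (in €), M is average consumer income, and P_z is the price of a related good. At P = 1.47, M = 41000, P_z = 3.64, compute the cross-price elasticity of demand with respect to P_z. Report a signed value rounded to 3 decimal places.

At the given values, q = 15770 − 12900(1.47) + 0.307(41000) + 811(3.64) = 12346.04.
∂q/∂P_z = 811.
E = (811) × (3.64/12346.04) = 0.23910…

0.239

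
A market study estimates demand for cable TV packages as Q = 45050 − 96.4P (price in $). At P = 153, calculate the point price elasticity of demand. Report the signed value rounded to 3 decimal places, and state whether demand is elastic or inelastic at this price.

dQ/dP = −96.4. At P = 153, Q = 45050 − 96.4(153) = 30300.8.
Ed = (dQ/dP)·(P/Q) = −96.4 × (153/30300.8) = -0.48675…
|Ed| = 0.487 < 1, so demand is inelastic.

-0.487; inelastic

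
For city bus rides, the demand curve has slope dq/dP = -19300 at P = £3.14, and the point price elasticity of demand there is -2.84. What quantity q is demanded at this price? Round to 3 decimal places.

Ed = (dq/dP)·(P/q) ⇒ q = (dq/dP)·P/Ed = (-19300)·3.14/(-2.84) = 21338.73239…

21338.732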